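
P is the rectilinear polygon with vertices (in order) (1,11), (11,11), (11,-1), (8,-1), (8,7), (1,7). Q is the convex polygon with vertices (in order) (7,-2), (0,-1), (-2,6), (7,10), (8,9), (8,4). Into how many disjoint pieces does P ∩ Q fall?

1

P ∩ Q is a single connected region.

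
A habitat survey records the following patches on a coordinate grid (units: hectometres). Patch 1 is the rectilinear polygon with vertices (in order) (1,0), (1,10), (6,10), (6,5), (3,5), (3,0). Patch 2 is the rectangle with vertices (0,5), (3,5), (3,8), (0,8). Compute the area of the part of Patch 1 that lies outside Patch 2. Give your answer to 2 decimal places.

29.00

|Patch 1| = 35, |Patch 1∩Patch 2| = 6.
|Patch 1 ∖ Patch 2| = |Patch 1| − |Patch 1∩Patch 2| = 35 − 6 = 29.00.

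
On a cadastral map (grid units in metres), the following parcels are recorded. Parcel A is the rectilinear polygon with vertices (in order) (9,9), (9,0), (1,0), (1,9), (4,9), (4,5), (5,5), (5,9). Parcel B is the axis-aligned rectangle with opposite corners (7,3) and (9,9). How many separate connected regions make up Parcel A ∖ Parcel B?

Parcel A ∖ Parcel B is a single connected region.

1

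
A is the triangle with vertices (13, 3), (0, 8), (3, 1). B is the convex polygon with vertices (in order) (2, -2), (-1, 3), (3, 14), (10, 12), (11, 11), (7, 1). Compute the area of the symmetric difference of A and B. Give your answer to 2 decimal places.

|A| = 38, |B| = 113.5, |A∩B| = 30.2446.
|A △ B| = |A| + |B| − 2·|A∩B| = 38 + 113.5 − 60.4893 = 91.01.

91.01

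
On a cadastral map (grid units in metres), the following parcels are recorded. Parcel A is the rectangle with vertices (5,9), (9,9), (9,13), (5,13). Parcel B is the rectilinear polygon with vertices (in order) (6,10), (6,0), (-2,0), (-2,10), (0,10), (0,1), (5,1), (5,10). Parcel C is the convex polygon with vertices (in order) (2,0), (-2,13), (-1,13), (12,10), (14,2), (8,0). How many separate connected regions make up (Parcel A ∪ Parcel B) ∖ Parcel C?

(Parcel A ∪ Parcel B) ∖ Parcel C splits into 2 disjoint pieces (area 7.3846, area 19.9615).

2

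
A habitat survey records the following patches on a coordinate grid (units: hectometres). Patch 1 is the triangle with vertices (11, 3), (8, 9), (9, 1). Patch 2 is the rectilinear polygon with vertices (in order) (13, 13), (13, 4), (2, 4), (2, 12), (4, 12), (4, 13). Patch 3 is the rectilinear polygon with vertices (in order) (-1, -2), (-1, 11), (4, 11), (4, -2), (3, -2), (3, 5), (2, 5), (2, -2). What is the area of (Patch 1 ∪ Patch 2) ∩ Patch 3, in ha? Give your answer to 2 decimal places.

|Patch 1 ∪ Patch 2| = 101.3125.
|(Patch 1 ∪ Patch 2) ∩ Patch 3| = 13.00.

13.00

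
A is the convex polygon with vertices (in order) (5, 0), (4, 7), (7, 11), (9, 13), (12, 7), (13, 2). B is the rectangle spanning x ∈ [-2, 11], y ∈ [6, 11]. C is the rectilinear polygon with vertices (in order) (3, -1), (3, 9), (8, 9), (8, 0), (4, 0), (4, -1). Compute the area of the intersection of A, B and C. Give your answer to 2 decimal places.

10.43

The intersection is the polygon with vertices (5.5,9), (8,9), (8,6), (4.143,6), (4,7).
By the shoelace formula its area is 10.43.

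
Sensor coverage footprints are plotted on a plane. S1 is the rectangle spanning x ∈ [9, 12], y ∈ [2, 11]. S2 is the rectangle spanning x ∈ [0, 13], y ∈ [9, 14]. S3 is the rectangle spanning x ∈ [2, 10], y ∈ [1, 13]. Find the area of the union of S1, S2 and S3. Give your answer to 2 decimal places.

By inclusion–exclusion:
Individual areas: |S1| = 27, |S2| = 65, |S3| = 96.
|S1∩S2|: x∈[9,12], y∈[9,11] → 3·2 = 6.
|S1∩S3|: x∈[9,10], y∈[2,11] → 1·9 = 9.
|S2∩S3|: x∈[2,10], y∈[9,13] → 8·4 = 32.
|S1∩S2∩S3| = 2.
|S1 ∪ S2 ∪ S3| = 188 − 47 + 2 = 143.00.

143.00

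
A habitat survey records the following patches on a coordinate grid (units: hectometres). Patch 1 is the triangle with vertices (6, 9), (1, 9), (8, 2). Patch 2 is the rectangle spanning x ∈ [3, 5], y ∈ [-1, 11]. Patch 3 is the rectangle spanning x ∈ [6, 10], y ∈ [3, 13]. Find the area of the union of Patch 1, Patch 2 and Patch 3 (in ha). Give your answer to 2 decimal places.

By inclusion–exclusion:
Individual areas: |Patch 1| = 17.5, |Patch 2| = 24, |Patch 3| = 40.
|Patch 1∩Patch 2| = 6.
|Patch 1∩Patch 3| = 4.6429.
|Patch 2∩Patch 3| = 0 (no overlap).
|Patch 1∩Patch 2∩Patch 3| = 0.
|Patch 1 ∪ Patch 2 ∪ Patch 3| = 81.5 − 10.6429 + 0 = 70.86.

70.86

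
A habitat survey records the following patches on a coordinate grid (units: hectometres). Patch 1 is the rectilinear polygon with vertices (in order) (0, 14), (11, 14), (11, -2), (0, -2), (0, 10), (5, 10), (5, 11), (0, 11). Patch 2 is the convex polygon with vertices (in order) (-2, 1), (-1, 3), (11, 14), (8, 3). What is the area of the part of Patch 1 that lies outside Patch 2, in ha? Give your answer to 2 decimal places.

|Patch 1| = 171, |Patch 1∩Patch 2| = 55.4417.
|Patch 1 ∖ Patch 2| = |Patch 1| − |Patch 1∩Patch 2| = 171 − 55.4417 = 115.56.

115.56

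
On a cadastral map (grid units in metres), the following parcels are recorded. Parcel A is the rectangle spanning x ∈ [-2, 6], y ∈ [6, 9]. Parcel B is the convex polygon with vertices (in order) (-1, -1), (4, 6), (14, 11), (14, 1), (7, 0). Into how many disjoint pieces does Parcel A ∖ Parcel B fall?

1

Parcel A ∖ Parcel B is a single connected region.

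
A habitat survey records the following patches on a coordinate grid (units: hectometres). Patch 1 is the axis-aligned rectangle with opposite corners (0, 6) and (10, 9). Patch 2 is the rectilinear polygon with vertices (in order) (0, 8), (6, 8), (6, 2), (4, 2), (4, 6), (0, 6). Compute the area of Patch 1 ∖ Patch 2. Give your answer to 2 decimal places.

18.00

|Patch 1| = 30, |Patch 1∩Patch 2| = 12.
|Patch 1 ∖ Patch 2| = |Patch 1| − |Patch 1∩Patch 2| = 30 − 12 = 18.00.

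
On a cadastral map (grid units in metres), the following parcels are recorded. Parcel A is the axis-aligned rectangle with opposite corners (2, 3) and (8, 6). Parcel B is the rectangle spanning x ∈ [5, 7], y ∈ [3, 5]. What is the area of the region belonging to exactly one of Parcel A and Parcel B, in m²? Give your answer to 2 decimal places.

|Parcel A∩Parcel B|: x∈[5,7], y∈[3,5] → 2·2 = 4.
|Parcel A △ Parcel B| = |Parcel A| + |Parcel B| − 2·|Parcel A∩Parcel B| = 18 + 4 − 8 = 14.00.

14.00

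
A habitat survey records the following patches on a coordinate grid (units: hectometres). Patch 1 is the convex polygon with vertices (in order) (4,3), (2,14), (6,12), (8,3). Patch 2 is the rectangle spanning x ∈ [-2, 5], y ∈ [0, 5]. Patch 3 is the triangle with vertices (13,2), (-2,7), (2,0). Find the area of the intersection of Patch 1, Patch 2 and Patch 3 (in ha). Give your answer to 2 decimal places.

2.20

The intersection is the polygon with vertices (4,5), (5,4.667), (5,3), (4,3), (3.636,5).
By the shoelace formula its area is 2.20.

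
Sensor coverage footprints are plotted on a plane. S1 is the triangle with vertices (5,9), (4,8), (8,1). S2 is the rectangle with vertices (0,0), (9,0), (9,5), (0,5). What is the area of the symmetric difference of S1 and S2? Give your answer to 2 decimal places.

47.36

|S1| = 5.5, |S2| = 45, |S1∩S2| = 1.5714.
|S1 △ S2| = |S1| + |S2| − 2·|S1∩S2| = 5.5 + 45 − 3.1429 = 47.36.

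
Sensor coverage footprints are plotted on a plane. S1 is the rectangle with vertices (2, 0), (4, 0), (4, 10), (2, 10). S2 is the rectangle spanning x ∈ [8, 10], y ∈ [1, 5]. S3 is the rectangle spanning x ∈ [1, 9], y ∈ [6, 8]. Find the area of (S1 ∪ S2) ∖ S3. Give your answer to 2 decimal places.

24.00

|S1 ∪ S2| = 28.
|(S1 ∪ S2) ∩ S3| = 4.
|(S1 ∪ S2) ∖ S3| = 28 − 4 = 24.00.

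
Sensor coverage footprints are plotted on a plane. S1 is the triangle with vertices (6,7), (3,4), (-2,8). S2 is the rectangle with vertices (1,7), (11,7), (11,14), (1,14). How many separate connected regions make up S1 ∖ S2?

S1 ∖ S2 is a single connected region.

1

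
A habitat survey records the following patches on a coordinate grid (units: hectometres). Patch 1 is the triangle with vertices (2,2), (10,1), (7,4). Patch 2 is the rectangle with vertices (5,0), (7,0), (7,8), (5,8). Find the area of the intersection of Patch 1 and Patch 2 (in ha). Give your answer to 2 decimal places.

The intersection is the polygon with vertices (5,1.625), (5,3.2), (7,4), (7,1.375).
By the shoelace formula its area is 4.20.

4.20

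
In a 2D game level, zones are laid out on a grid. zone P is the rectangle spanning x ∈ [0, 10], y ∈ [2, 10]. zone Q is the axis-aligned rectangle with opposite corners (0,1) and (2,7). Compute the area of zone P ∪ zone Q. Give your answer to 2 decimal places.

By inclusion–exclusion:
Individual areas: |zone P| = 80, |zone Q| = 12.
|zone P∩zone Q|: x∈[0,2], y∈[2,7] → 2·5 = 10.
|zone P ∪ zone Q| = 92 − 10 = 82.00.

82.00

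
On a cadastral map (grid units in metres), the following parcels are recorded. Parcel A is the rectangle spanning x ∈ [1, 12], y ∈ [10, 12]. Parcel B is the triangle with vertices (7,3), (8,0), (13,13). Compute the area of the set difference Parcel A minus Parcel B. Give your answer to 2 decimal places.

|Parcel A| = 22, |Parcel A∩Parcel B| = 0.5026.
|Parcel A ∖ Parcel B| = |Parcel A| − |Parcel A∩Parcel B| = 22 − 0.5026 = 21.50.

21.50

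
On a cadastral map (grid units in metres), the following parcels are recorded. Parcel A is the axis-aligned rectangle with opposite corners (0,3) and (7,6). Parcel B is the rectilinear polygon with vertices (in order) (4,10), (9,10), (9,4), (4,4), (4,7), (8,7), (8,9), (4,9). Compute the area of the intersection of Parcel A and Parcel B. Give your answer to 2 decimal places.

The intersection is the polygon with vertices (7,6), (7,4), (4,4), (4,6).
By the shoelace formula its area is 6.00.

6.00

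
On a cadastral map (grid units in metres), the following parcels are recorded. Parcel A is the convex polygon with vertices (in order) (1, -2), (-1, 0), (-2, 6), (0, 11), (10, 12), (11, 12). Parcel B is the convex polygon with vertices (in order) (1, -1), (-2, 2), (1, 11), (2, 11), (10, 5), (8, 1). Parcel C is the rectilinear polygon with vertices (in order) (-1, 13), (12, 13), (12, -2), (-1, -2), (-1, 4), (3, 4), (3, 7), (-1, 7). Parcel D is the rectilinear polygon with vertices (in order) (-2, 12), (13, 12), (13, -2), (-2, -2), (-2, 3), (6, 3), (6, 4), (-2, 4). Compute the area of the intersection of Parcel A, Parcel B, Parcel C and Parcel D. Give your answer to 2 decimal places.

41.88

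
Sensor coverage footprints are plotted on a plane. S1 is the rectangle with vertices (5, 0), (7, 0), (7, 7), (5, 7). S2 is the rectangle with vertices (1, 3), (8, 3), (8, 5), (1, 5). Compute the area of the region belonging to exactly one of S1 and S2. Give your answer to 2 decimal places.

20.00

|S1∩S2|: x∈[5,7], y∈[3,5] → 2·2 = 4.
|S1 △ S2| = |S1| + |S2| − 2·|S1∩S2| = 14 + 14 − 8 = 20.00.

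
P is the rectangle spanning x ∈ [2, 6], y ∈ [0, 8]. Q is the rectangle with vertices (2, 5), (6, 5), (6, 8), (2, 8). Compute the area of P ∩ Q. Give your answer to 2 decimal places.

12.00

|P∩Q|: x∈[2,6], y∈[5,8] → 4·3 = 12.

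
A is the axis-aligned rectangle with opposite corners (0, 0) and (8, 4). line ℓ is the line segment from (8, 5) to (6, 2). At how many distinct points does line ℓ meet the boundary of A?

1

The segment meets the boundary at (7.333,4).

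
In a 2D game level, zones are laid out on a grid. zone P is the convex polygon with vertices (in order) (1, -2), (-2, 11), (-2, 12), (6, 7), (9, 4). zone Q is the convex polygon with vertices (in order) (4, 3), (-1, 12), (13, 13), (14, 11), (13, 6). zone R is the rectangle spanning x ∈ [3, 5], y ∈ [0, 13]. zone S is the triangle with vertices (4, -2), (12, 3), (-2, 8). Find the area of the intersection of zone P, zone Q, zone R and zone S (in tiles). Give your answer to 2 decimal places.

The intersection is the polygon with vertices (3,4.8), (3,6.214), (5,5.5), (5,3.333), (4,3).
By the shoelace formula its area is 4.65.

4.65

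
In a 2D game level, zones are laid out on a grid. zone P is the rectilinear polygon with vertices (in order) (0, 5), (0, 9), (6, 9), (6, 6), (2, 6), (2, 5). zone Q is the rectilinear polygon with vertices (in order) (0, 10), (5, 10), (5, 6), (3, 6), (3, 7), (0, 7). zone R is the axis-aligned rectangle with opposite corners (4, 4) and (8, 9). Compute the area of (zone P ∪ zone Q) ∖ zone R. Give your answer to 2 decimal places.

19.00

|zone P ∪ zone Q| = 25.
|(zone P ∪ zone Q) ∩ zone R| = 6.
|(zone P ∪ zone Q) ∖ zone R| = 25 − 6 = 19.00.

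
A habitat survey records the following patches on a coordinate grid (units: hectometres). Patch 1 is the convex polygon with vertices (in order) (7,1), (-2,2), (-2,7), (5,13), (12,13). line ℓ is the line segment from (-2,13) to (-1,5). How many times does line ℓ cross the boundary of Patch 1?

1

The segment meets the boundary at (-1.323,7.581).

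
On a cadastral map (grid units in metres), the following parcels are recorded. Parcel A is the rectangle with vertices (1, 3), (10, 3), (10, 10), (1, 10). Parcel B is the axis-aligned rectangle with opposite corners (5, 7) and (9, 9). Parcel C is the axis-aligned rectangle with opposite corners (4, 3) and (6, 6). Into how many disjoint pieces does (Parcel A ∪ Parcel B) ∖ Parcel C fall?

1

(Parcel A ∪ Parcel B) ∖ Parcel C is a single connected region.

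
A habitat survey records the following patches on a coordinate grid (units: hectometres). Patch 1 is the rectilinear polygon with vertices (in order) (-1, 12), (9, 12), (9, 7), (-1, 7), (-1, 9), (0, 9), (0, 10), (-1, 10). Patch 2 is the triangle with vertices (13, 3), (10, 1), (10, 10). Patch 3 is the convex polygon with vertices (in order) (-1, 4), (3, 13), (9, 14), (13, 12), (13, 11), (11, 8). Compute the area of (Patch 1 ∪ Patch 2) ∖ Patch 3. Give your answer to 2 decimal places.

23.87

|Patch 1 ∪ Patch 2| = 62.5.
|(Patch 1 ∪ Patch 2) ∩ Patch 3| = 38.6319.
|(Patch 1 ∪ Patch 2) ∖ Patch 3| = 62.5 − 38.6319 = 23.87.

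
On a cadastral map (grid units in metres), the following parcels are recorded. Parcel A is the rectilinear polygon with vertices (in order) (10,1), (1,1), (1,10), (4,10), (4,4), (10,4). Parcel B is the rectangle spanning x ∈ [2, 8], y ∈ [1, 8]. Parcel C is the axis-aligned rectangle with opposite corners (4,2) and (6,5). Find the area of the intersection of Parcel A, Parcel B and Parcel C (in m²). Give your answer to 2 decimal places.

4.00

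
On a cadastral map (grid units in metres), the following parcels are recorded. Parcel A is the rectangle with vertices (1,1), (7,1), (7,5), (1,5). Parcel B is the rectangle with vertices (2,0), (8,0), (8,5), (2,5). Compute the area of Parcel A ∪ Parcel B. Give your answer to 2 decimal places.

By inclusion–exclusion:
Individual areas: |Parcel A| = 24, |Parcel B| = 30.
|Parcel A∩Parcel B|: x∈[2,7], y∈[1,5] → 5·4 = 20.
|Parcel A ∪ Parcel B| = 54 − 20 = 34.00.

34.00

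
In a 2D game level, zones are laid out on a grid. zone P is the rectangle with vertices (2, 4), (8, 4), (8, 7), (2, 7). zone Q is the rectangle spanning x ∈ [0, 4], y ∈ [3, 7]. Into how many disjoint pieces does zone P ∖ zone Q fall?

zone P ∖ zone Q is a single connected region.

1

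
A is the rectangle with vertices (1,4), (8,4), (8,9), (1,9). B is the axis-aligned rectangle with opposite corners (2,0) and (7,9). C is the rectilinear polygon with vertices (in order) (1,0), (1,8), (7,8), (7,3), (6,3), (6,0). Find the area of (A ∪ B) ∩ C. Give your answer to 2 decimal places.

41.00

|A ∪ B| = 55.
|(A ∪ B) ∩ C| = 41.00.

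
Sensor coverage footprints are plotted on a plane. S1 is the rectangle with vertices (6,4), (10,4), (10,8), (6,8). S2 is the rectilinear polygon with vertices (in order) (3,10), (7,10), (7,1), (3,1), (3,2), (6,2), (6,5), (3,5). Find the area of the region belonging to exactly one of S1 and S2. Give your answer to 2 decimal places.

35.00

|S1| = 16, |S2| = 27, |S1∩S2| = 4.
|S1 △ S2| = |S1| + |S2| − 2·|S1∩S2| = 16 + 27 − 8 = 35.00.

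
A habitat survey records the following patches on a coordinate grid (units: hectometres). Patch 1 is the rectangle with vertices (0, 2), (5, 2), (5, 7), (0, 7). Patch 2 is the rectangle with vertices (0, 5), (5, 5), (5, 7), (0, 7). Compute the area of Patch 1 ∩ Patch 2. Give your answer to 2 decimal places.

10.00

|Patch 1∩Patch 2|: x∈[0,5], y∈[5,7] → 5·2 = 10.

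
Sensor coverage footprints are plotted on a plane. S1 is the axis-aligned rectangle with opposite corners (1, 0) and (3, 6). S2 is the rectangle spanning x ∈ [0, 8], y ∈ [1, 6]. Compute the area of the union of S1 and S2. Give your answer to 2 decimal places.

42.00

By inclusion–exclusion:
Individual areas: |S1| = 12, |S2| = 40.
|S1∩S2|: x∈[1,3], y∈[1,6] → 2·5 = 10.
|S1 ∪ S2| = 52 − 10 = 42.00.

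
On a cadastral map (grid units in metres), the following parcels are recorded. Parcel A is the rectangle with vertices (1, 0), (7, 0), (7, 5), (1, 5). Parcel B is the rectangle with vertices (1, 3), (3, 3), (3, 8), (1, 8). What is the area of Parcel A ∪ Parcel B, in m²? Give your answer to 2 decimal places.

36.00

By inclusion–exclusion:
Individual areas: |Parcel A| = 30, |Parcel B| = 10.
|Parcel A∩Parcel B|: x∈[1,3], y∈[3,5] → 2·2 = 4.
|Parcel A ∪ Parcel B| = 40 − 4 = 36.00.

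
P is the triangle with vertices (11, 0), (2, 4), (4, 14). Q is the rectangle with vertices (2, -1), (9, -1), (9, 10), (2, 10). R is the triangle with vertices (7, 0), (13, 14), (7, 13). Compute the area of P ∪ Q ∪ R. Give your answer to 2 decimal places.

109.38

By inclusion–exclusion:
Individual areas: |P| = 49, |Q| = 77, |R| = 39.
|P∩Q| = 40.2889.
|P∩R| = 6.8157.
|Q∩R| = 15.3333.
|P∩Q∩R| = 6.8157.
|P ∪ Q ∪ R| = 165 − 62.4379 + 6.8157 = 109.38.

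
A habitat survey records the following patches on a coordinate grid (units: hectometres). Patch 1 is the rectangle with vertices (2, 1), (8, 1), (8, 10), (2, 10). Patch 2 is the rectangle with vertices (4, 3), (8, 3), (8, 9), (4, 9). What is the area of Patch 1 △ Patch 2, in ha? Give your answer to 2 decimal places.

30.00

|Patch 1∩Patch 2|: x∈[4,8], y∈[3,9] → 4·6 = 24.
|Patch 1 △ Patch 2| = |Patch 1| + |Patch 2| − 2·|Patch 1∩Patch 2| = 54 + 24 − 48 = 30.00.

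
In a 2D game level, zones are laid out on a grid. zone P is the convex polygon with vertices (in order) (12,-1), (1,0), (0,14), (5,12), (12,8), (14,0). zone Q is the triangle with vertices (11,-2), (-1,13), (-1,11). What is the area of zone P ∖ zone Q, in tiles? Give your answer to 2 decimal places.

|zone P| = 142.5, |zone P∩zone Q| = 9.5502.
|zone P ∖ zone Q| = |zone P| − |zone P∩zone Q| = 142.5 − 9.5502 = 132.95.

132.95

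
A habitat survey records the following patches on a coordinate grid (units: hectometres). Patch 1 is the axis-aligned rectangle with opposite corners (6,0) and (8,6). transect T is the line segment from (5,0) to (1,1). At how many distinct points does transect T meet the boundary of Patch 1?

The segment lies entirely outside Patch 1 and never meets its boundary.

0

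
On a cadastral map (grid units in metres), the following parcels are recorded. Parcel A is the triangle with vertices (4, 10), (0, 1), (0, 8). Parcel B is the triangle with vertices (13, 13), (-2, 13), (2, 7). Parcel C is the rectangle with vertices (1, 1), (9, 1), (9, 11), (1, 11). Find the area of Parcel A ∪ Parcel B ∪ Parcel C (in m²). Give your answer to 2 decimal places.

By inclusion–exclusion:
Individual areas: |Parcel A| = 14, |Parcel B| = 45, |Parcel C| = 80.
|Parcel A∩Parcel B| = 3.84.
|Parcel A∩Parcel C| = 7.875.
|Parcel B∩Parcel C| = 17.8864.
|Parcel A∩Parcel B∩Parcel C| = 3.84.
|Parcel A ∪ Parcel B ∪ Parcel C| = 139 − 29.6014 + 3.84 = 113.24.

113.24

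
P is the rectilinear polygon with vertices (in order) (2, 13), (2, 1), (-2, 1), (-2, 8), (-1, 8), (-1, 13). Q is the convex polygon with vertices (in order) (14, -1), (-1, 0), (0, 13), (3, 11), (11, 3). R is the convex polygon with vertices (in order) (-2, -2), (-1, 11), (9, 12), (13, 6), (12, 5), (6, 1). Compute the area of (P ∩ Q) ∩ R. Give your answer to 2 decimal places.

25.80

The region (P ∩ Q) ∩ R is the polygon with vertices (-0.923,1), (-0.147,11.085), (2,11.3), (2,1).
By the shoelace formula its area is 25.80.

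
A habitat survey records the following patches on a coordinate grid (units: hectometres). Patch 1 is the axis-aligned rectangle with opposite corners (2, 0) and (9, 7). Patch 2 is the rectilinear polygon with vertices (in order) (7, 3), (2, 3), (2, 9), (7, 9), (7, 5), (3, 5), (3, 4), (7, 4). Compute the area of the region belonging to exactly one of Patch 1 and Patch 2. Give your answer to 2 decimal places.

|Patch 1| = 49, |Patch 2| = 26, |Patch 1∩Patch 2| = 16.
|Patch 1 △ Patch 2| = |Patch 1| + |Patch 2| − 2·|Patch 1∩Patch 2| = 49 + 26 − 32 = 43.00.

43.00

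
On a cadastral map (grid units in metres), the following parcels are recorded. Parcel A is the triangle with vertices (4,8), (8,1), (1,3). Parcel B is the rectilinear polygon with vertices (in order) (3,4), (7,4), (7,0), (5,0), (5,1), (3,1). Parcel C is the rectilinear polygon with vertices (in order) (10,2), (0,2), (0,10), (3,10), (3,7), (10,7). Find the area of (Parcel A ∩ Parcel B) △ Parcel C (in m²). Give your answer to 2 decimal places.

52.66

|Parcel A ∩ Parcel B| = 8.125.
|(Parcel A ∩ Parcel B) ∩ Parcel C| = 7.2321.
|(Parcel A ∩ Parcel B) △ Parcel C| = 8.125 + 59 − 14.4643 = 52.66.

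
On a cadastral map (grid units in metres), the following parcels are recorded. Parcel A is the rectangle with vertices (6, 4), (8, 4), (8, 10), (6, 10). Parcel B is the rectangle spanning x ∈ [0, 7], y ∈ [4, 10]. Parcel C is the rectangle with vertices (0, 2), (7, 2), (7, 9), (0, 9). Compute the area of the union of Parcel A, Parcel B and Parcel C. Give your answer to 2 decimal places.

62.00

By inclusion–exclusion:
Individual areas: |Parcel A| = 12, |Parcel B| = 42, |Parcel C| = 49.
|Parcel A∩Parcel B|: x∈[6,7], y∈[4,10] → 1·6 = 6.
|Parcel A∩Parcel C|: x∈[6,7], y∈[4,9] → 1·5 = 5.
|Parcel B∩Parcel C|: x∈[0,7], y∈[4,9] → 7·5 = 35.
|Parcel A∩Parcel B∩Parcel C| = 5.
|Parcel A ∪ Parcel B ∪ Parcel C| = 103 − 46 + 5 = 62.00.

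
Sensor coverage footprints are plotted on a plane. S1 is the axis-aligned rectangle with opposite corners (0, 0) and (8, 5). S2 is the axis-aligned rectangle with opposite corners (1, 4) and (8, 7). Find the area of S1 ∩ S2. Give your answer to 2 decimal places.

|S1∩S2|: x∈[1,8], y∈[4,5] → 7·1 = 7.

7.00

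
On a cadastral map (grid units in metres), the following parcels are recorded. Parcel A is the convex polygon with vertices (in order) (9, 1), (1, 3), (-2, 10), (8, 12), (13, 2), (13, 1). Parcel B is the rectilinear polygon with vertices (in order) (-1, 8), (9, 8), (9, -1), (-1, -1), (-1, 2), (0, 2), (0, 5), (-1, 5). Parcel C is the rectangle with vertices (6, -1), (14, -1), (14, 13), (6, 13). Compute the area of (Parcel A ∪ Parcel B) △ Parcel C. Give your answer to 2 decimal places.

135.97

|Parcel A ∪ Parcel B| = 139.1667.
|(Parcel A ∪ Parcel B) ∩ Parcel C| = 57.6.
|(Parcel A ∪ Parcel B) △ Parcel C| = 139.1667 + 112 − 115.2 = 135.97.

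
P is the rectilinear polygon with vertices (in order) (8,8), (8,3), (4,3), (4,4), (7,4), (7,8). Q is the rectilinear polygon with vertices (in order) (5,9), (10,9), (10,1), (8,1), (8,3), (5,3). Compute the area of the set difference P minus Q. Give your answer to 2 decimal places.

|P| = 8, |P∩Q| = 7.
|P ∖ Q| = |P| − |P∩Q| = 8 − 7 = 1.00.

1.00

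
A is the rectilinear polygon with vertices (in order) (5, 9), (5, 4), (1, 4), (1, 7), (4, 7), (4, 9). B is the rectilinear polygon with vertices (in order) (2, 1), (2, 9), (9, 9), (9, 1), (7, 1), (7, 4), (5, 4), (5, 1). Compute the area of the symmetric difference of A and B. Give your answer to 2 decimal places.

|A| = 14, |B| = 50, |A∩B| = 11.
|A △ B| = |A| + |B| − 2·|A∩B| = 14 + 50 − 22 = 42.00.

42.00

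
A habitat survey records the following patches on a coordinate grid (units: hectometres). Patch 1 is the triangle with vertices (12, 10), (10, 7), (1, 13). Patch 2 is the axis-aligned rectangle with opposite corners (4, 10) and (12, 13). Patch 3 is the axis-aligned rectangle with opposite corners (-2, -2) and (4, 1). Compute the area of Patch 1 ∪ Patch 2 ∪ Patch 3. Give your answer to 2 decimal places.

By inclusion–exclusion:
Individual areas: |Patch 1| = 19.5, |Patch 2| = 24, |Patch 3| = 18.
|Patch 1∩Patch 2| = 7.9773.
|Patch 1∩Patch 3| = 0.
|Patch 2∩Patch 3| = 0 (no overlap).
|Patch 1∩Patch 2∩Patch 3| = 0.
|Patch 1 ∪ Patch 2 ∪ Patch 3| = 61.5 − 7.9773 + 0 = 53.52.

53.52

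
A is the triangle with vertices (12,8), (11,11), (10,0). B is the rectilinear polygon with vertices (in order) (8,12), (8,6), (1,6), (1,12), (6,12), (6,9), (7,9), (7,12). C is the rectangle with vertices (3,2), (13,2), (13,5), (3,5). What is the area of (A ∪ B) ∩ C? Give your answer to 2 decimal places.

1.67

The region (A ∪ B) ∩ C is the polygon with vertices (10.454,5), (11.25,5), (10.5,2), (10.182,2).
By the shoelace formula its area is 1.67.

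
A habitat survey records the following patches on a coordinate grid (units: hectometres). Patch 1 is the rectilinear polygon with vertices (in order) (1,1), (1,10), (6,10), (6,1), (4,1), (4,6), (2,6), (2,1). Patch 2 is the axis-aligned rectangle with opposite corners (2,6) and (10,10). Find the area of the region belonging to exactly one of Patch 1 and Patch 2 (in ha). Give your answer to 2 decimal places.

35.00

|Patch 1| = 35, |Patch 2| = 32, |Patch 1∩Patch 2| = 16.
|Patch 1 △ Patch 2| = |Patch 1| + |Patch 2| − 2·|Patch 1∩Patch 2| = 35 + 32 − 32 = 35.00.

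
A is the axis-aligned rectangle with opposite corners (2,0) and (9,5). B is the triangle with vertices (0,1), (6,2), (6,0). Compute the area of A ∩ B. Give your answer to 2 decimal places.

5.33

The intersection is the polygon with vertices (2,1.333), (6,2), (6,0), (2,0.667).
By the shoelace formula its area is 5.33.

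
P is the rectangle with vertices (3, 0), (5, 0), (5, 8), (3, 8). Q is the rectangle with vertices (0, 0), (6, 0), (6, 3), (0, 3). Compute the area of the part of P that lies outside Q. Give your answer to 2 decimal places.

|P∩Q|: x∈[3,5], y∈[0,3] → 2·3 = 6.
|P| = 16.
|P ∖ Q| = |P| − |P∩Q| = 16 − 6 = 10.00.

10.00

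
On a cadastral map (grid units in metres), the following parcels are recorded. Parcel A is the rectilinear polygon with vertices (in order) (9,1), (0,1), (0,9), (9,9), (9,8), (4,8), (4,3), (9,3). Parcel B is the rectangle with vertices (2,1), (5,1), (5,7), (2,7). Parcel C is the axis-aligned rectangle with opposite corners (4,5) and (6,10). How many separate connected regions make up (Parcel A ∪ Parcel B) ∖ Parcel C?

2

(Parcel A ∪ Parcel B) ∖ Parcel C splits into 2 disjoint pieces (area 44, area 3).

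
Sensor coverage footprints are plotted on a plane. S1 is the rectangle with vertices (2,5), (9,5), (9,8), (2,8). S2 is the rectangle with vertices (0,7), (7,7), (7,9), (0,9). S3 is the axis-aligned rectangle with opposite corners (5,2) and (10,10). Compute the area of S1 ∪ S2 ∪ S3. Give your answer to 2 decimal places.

By inclusion–exclusion:
Individual areas: |S1| = 21, |S2| = 14, |S3| = 40.
|S1∩S2|: x∈[2,7], y∈[7,8] → 5·1 = 5.
|S1∩S3|: x∈[5,9], y∈[5,8] → 4·3 = 12.
|S2∩S3|: x∈[5,7], y∈[7,9] → 2·2 = 4.
|S1∩S2∩S3| = 2.
|S1 ∪ S2 ∪ S3| = 75 − 21 + 2 = 56.00.

56.00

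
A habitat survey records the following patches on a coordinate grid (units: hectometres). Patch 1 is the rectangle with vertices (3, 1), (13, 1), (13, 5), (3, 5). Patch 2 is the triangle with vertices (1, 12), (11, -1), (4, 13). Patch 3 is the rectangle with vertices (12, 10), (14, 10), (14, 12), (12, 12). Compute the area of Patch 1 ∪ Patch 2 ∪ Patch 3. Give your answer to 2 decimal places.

64.19

By inclusion–exclusion:
Individual areas: |Patch 1| = 40, |Patch 2| = 24.5, |Patch 3| = 4.
|Patch 1∩Patch 2| = 4.3077.
|Patch 1∩Patch 3| = 0 (no overlap).
|Patch 2∩Patch 3| = 0.
|Patch 1∩Patch 2∩Patch 3| = 0.
|Patch 1 ∪ Patch 2 ∪ Patch 3| = 68.5 − 4.3077 + 0 = 64.19.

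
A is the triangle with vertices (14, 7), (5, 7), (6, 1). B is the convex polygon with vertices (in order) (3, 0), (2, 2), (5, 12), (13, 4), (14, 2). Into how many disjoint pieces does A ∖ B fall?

A ∖ B is a single connected region.

1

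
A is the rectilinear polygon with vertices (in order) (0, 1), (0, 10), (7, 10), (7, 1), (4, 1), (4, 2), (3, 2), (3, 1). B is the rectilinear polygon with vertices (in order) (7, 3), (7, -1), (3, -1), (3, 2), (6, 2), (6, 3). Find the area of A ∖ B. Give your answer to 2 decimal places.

|A| = 62, |A∩B| = 4.
|A ∖ B| = |A| − |A∩B| = 62 − 4 = 58.00.

58.00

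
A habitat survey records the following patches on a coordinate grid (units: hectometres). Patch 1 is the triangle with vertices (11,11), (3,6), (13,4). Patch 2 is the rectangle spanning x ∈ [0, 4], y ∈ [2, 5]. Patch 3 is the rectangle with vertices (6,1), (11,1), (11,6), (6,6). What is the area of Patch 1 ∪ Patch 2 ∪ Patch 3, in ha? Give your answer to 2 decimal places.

By inclusion–exclusion:
Individual areas: |Patch 1| = 33, |Patch 2| = 12, |Patch 3| = 25.
|Patch 1∩Patch 2| = 0.
|Patch 1∩Patch 3| = 5.5.
|Patch 2∩Patch 3| = 0 (no overlap).
|Patch 1∩Patch 2∩Patch 3| = 0.
|Patch 1 ∪ Patch 2 ∪ Patch 3| = 70 − 5.5 + 0 = 64.50.

64.50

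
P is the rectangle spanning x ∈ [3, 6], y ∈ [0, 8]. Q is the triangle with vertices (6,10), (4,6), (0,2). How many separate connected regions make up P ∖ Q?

2

P ∖ Q splits into 2 disjoint pieces (area 20.5, area 1.5).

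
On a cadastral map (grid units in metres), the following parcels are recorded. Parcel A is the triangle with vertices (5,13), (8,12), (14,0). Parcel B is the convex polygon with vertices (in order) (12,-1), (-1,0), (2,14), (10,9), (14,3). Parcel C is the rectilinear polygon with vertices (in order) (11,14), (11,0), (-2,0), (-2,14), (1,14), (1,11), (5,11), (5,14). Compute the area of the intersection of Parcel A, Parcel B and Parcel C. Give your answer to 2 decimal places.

The intersection is the polygon with vertices (6.068,11.458), (9.273,9.454), (11,6), (11,4.333).
By the shoelace formula its area is 7.92.

7.92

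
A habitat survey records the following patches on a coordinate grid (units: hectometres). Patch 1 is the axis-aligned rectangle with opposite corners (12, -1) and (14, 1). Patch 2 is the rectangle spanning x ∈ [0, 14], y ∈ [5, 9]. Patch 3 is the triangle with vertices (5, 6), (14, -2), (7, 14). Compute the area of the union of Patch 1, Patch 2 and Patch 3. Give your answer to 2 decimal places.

By inclusion–exclusion:
Individual areas: |Patch 1| = 4, |Patch 2| = 56, |Patch 3| = 44.
|Patch 1∩Patch 2| = 0 (no overlap).
|Patch 1∩Patch 3| = 1.9097.
|Patch 2∩Patch 3| = 18.5625.
|Patch 1∩Patch 2∩Patch 3| = 0.
|Patch 1 ∪ Patch 2 ∪ Patch 3| = 104 − 20.4722 + 0 = 83.53.

83.53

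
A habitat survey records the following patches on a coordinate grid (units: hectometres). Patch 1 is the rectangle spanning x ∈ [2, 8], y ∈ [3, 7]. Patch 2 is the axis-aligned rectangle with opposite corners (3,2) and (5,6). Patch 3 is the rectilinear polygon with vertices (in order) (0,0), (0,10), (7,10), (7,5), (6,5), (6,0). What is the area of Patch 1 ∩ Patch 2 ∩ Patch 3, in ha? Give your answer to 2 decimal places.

6.00

The intersection is the polygon with vertices (3,6), (5,6), (5,3), (3,3).
By the shoelace formula its area is 6.00.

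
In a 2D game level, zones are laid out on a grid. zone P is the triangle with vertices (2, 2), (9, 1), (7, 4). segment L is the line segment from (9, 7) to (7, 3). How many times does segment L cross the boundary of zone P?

1

The segment meets the boundary at (7.286,3.571).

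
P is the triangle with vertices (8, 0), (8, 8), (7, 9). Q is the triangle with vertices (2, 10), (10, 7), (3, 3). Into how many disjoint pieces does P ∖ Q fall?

P ∖ Q splits into 2 disjoint pieces (area 1.7921, area 0.5181).

2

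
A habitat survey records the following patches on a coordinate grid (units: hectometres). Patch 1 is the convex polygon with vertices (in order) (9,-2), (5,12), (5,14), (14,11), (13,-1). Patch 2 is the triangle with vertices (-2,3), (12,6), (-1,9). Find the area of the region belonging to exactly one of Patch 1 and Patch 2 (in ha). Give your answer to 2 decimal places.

121.46

|Patch 1| = 93.5, |Patch 2| = 40.5, |Patch 1∩Patch 2| = 6.272.
|Patch 1 △ Patch 2| = |Patch 1| + |Patch 2| − 2·|Patch 1∩Patch 2| = 93.5 + 40.5 − 12.544 = 121.46.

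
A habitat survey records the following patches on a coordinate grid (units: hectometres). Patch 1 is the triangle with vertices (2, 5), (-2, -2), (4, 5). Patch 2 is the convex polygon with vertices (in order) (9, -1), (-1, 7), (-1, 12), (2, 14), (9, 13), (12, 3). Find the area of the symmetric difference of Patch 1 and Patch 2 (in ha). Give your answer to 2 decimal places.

|Patch 1| = 7, |Patch 2| = 124.5, |Patch 1∩Patch 2| = 1.4144.
|Patch 1 △ Patch 2| = |Patch 1| + |Patch 2| − 2·|Patch 1∩Patch 2| = 7 + 124.5 − 2.8288 = 128.67.

128.67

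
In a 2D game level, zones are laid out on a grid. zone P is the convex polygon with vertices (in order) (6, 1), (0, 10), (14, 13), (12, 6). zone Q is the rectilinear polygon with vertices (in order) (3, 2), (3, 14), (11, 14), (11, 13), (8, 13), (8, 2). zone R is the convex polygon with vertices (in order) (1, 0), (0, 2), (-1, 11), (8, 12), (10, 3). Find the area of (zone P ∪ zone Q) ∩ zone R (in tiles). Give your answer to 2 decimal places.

|zone P ∪ zone Q| = 109.4571.
|(zone P ∪ zone Q) ∩ zone R| = 64.70.

64.70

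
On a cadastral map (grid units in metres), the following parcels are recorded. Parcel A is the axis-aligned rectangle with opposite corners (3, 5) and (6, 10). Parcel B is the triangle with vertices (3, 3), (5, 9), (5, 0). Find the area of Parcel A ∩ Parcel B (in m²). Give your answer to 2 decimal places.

2.67

The intersection is the polygon with vertices (3.667,5), (5,9), (5,5).
By the shoelace formula its area is 2.67.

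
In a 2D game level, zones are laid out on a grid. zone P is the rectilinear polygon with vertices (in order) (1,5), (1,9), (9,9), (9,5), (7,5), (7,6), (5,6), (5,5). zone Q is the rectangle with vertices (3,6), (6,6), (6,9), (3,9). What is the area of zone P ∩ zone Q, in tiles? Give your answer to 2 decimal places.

The intersection is the polygon with vertices (6,9), (6,6), (5,6), (3,6), (3,9).
By the shoelace formula its area is 9.00.

9.00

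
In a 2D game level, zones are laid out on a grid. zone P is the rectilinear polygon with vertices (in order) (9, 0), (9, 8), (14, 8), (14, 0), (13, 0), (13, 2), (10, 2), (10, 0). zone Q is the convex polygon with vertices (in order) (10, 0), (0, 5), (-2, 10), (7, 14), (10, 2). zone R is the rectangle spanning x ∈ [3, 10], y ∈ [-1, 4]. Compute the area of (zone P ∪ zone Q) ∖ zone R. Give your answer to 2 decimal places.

|zone P ∪ zone Q| = 122.25.
|(zone P ∪ zone Q) ∩ zone R| = 16.
|(zone P ∪ zone Q) ∖ zone R| = 122.25 − 16 = 106.25.

106.25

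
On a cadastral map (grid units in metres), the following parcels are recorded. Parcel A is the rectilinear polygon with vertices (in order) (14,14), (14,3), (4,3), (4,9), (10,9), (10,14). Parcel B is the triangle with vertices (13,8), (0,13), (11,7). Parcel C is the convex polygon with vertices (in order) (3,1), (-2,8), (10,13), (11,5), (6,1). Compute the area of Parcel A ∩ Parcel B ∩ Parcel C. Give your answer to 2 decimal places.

The intersection is the polygon with vertices (10,9.154), (10.505,8.96), (10.732,7.146), (7.333,9), (10,9).
By the shoelace formula its area is 2.96.

2.96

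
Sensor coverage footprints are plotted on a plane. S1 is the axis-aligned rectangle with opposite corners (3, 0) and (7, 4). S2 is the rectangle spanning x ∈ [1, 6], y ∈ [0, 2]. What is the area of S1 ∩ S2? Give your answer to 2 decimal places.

6.00

|S1∩S2|: x∈[3,6], y∈[0,2] → 3·2 = 6.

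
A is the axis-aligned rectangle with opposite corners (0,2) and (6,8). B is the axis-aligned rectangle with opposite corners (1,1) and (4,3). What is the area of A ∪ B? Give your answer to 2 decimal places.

39.00

By inclusion–exclusion:
Individual areas: |A| = 36, |B| = 6.
|A∩B|: x∈[1,4], y∈[2,3] → 3·1 = 3.
|A ∪ B| = 42 − 3 = 39.00.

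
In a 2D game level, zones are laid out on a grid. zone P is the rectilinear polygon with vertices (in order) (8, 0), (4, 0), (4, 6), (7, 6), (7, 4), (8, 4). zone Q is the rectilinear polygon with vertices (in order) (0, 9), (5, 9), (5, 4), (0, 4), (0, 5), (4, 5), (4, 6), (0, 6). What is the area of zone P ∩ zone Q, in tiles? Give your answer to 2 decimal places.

2.00

The intersection is the polygon with vertices (4,5), (4,6), (5,6), (5,4), (4,4).
By the shoelace formula its area is 2.00.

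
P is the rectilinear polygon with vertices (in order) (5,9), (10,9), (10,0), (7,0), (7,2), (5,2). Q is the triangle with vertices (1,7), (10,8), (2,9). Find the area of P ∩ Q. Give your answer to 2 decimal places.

2.95

The intersection is the polygon with vertices (5,8.625), (10,8), (5,7.444).
By the shoelace formula its area is 2.95.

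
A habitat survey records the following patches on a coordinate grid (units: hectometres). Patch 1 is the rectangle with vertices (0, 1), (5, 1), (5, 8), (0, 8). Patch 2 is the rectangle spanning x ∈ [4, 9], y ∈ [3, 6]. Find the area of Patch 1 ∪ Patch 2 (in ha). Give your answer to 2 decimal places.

By inclusion–exclusion:
Individual areas: |Patch 1| = 35, |Patch 2| = 15.
|Patch 1∩Patch 2|: x∈[4,5], y∈[3,6] → 1·3 = 3.
|Patch 1 ∪ Patch 2| = 50 − 3 = 47.00.

47.00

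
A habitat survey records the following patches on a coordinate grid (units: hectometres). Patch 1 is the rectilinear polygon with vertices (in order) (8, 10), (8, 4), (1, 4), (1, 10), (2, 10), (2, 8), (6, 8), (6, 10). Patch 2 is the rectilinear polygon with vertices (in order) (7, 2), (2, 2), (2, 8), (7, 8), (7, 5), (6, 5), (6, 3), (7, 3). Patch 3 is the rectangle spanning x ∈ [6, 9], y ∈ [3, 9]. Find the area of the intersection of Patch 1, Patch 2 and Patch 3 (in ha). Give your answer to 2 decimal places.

3.00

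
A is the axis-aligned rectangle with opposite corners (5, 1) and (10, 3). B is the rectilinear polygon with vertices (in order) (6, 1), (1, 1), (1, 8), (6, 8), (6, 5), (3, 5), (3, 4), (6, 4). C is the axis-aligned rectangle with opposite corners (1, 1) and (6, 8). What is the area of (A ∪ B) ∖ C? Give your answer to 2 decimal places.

8.00

|A ∪ B| = 40.
|(A ∪ B) ∩ C| = 32.
|(A ∪ B) ∖ C| = 40 − 32 = 8.00.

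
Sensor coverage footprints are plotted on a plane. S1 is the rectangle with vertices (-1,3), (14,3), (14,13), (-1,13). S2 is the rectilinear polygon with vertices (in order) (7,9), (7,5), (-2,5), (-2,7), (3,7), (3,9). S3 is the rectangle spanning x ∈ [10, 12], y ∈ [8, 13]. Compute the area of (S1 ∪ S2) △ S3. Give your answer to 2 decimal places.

|S1 ∪ S2| = 152.
|(S1 ∪ S2) ∩ S3| = 10.
|(S1 ∪ S2) △ S3| = 152 + 10 − 20 = 142.00.

142.00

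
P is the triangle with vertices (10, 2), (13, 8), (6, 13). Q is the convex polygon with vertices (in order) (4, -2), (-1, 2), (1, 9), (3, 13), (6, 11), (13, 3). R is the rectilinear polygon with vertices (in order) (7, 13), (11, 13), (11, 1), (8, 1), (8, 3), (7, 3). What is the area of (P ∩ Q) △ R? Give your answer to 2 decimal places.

37.30

|P ∩ Q| = 9.2217.
|(P ∩ Q) ∩ R| = 8.9587.
|(P ∩ Q) △ R| = 9.2217 + 46 − 17.9175 = 37.30.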